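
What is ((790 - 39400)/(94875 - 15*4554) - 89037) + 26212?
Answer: -10115059/161 ≈ -62826.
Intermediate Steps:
((790 - 39400)/(94875 - 15*4554) - 89037) + 26212 = (-38610/(94875 - 68310) - 89037) + 26212 = (-38610/26565 - 89037) + 26212 = (-38610*1/26565 - 89037) + 26212 = (-234/161 - 89037) + 26212 = -14335191/161 + 26212 = -10115059/161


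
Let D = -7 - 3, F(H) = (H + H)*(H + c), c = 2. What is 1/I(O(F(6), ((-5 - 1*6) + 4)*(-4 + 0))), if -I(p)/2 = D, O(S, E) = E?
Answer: 1/20 ≈ 0.050000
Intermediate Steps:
F(H) = 2*H*(2 + H) (F(H) = (H + H)*(H + 2) = (2*H)*(2 + H) = 2*H*(2 + H))
D = -10
I(p) = 20 (I(p) = -2*(-10) = 20)
1/I(O(F(6), ((-5 - 1*6) + 4)*(-4 + 0))) = 1/20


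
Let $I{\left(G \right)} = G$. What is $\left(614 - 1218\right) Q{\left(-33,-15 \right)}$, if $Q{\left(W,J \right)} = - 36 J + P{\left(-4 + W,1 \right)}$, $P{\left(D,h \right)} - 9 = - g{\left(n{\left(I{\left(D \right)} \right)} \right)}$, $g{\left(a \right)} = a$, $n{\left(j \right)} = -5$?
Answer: $-334616$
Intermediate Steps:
$P{\left(D,h \right)} = 14$ ($P{\left(D,h \right)} = 9 - -5 = 9 + 5 = 14$)
$Q{\left(W,J \right)} = 14 - 36 J$ ($Q{\left(W,J \right)} = - 36 J + 14 = 14 - 36 J$)
$\left(614 - 1218\right) Q{\left(-33,-15 \right)} = \left(614 - 1218\right) \left(14 - -540\right) = - 604 \left(14 + 540\right) = \left(-604\right) 554 = -334616$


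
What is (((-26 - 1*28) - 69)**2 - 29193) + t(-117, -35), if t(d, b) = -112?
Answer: -14176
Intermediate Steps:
(((-26 - 1*28) - 69)**2 - 29193) + t(-117, -35) = (((-26 - 1*28) - 69)**2 - 29193) - 112 = (((-26 - 28) - 69)**2 - 29193) - 112 = ((-54 - 69)**2 - 29193) - 112 = ((-123)**2 - 29193) - 112 = (15129 - 29193) - 112 = -14064 - 112 = -14176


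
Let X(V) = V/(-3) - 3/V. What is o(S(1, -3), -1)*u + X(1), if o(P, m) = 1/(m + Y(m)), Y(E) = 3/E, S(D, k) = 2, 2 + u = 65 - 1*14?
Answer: -187/12 ≈ -15.583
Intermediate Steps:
u = 49 (u = -2 + (65 - 1*14) = -2 + (65 - 14) = -2 + 51 = 49)
X(V) = -3/V - V/3 (X(V) = V*(-1/3) - 3/V = -V/3 - 3/V = -3/V - V/3)
o(P, m) = 1/(m + 3/m)
o(S(1, -3), -1)*u + X(1) = -1/(3 + (-1)**2)*49 + (-3/1 - 1/3*1) = -1/(3 + 1)*49 + (-3*1 - 1/3) = -1/4*49 + (-3 - 1/3) = -1*1/4*49 - 10/3 = -1/4*49 - 10/3 = -49/4 - 10/3 = -187/12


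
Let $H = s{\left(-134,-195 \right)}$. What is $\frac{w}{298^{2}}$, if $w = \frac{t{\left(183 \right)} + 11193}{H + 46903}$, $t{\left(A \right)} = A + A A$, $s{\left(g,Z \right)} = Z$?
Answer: $\frac{44865}{4147857232} \approx 1.0816 \cdot 10^{-5}$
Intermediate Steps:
$H = -195$
$t{\left(A \right)} = A + A^{2}$
$w = \frac{44865}{46708}$ ($w = \frac{183 \left(1 + 183\right) + 11193}{-195 + 46903} = \frac{183 \cdot 184 + 11193}{46708} = \left(33672 + 11193\right) \frac{1}{46708} = 44865 \cdot \frac{1}{46708} = \frac{44865}{46708} \approx 0.96054$)
$\frac{w}{298^{2}} = \frac{44865}{46708 \cdot 298^{2}} = \frac{44865}{46708 \cdot 88804} = \frac{44865}{46708} \cdot \frac{1}{88804} = \frac{44865}{4147857232}$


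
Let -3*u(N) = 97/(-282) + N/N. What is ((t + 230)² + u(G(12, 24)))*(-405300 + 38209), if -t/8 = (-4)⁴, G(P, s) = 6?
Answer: -1026435890132429/846 ≈ -1.2133e+12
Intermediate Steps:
t = -2048 (t = -8*(-4)⁴ = -8*256 = -2048)
u(N) = -185/846 (u(N) = -(97/(-282) + N/N)/3 = -(97*(-1/282) + 1)/3 = -(-97/282 + 1)/3 = -⅓*185/282 = -185/846)
((t + 230)² + u(G(12, 24)))*(-405300 + 38209) = ((-2048 + 230)² - 185/846)*(-405300 + 38209) = ((-1818)² - 185/846)*(-367091) = (3305124 - 185/846)*(-367091) = (2796134719/846)*(-367091) = -1026435890132429/846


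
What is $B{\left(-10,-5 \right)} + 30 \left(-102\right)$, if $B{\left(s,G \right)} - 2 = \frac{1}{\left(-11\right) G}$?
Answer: $- \frac{168189}{55} \approx -3058.0$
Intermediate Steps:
$B{\left(s,G \right)} = 2 - \frac{1}{11 G}$ ($B{\left(s,G \right)} = 2 + \frac{1}{\left(-11\right) G} = 2 - \frac{1}{11 G}$)
$B{\left(-10,-5 \right)} + 30 \left(-102\right) = \left(2 - \frac{1}{11 \left(-5\right)}\right) + 30 \left(-102\right) = \left(2 - - \frac{1}{55}\right) - 3060 = \left(2 + \frac{1}{55}\right) - 3060 = \frac{111}{55} - 3060 = - \frac{168189}{55}$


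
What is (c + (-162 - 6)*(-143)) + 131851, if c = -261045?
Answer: -105170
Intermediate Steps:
(c + (-162 - 6)*(-143)) + 131851 = (-261045 + (-162 - 6)*(-143)) + 131851 = (-261045 - 168*(-143)) + 131851 = (-261045 + 24024) + 131851 = -237021 + 131851 = -105170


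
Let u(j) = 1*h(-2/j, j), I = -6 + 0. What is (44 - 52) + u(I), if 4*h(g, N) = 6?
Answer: -13/2 ≈ -6.5000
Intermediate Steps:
h(g, N) = 3/2 (h(g, N) = (¼)*6 = 3/2)
I = -6
u(j) = 3/2 (u(j) = 1*(3/2) = 3/2)
(44 - 52) + u(I) = (44 - 52) + 3/2 = -8 + 3/2 = -13/2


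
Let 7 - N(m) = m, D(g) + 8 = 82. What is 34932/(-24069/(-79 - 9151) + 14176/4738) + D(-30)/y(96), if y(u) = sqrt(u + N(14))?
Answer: 10758008040/1724531 + 74*sqrt(89)/89 ≈ 6246.1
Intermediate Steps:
D(g) = 74 (D(g) = -8 + 82 = 74)
N(m) = 7 - m
y(u) = sqrt(-7 + u) (y(u) = sqrt(u + (7 - 1*14)) = sqrt(u + (7 - 14)) = sqrt(u - 7) = sqrt(-7 + u))
34932/(-24069/(-79 - 9151) + 14176/4738) + D(-30)/y(96) = 34932/(-24069/(-79 - 9151) + 14176/4738) + 74/(sqrt(-7 + 96)) = 34932/(-24069/(-9230) + 14176*(1/4738)) + 74/(sqrt(89)) = 34932/(-24069*(-1/9230) + 7088/2369) + 74*(sqrt(89)/89) = 34932/(339/130 + 7088/2369) + 74*sqrt(89)/89 = 34932/(1724531/307970) + 74*sqrt(89)/89 = 34932*(307970/1724531) + 74*sqrt(89)/89 = 10758008040/1724531 + 74*sqrt(89)/89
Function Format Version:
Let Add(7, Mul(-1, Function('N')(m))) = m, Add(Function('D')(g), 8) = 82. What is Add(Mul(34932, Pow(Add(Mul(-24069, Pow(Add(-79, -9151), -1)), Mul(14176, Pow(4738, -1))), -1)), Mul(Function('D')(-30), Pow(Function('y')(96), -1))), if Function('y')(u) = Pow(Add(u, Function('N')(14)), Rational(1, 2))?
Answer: Add(Rational(10758008040, 1724531), Mul(Rational(74, 89), Pow(89, Rational(1, 2)))) ≈ 6246.1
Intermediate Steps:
Function('D')(g) = 74 (Function('D')(g) = Add(-8, 82) = 74)
Function('N')(m) = Add(7, Mul(-1, m))
Function('y')(u) = Pow(Add(-7, u), Rational(1, 2)) (Function('y')(u) = Pow(Add(u, Add(7, Mul(-1, 14))), Rational(1, 2)) = Pow(Add(u, Add(7, -14)), Rational(1, 2)) = Pow(Add(u, -7), Rational(1, 2)) = Pow(Add(-7, u), Rational(1, 2)))
Add(Mul(34932, Pow(Add(Mul(-24069, Pow(Add(-79, -9151), -1)), Mul(14176, Pow(4738, -1))), -1)), Mul(Function('D')(-30), Pow(Function('y')(96), -1))) = Add(Mul(34932, Pow(Add(Mul(-24069, Pow(Add(-79, -9151), -1)), Mul(14176, Pow(4738, -1))), -1)), Mul(74, Pow(Pow(Add(-7, 96), Rational(1, 2)), -1))) = Add(Mul(34932, Pow(Add(Mul(-24069, Pow(-9230, -1)), Mul(14176, Rational(1, 4738))), -1)), Mul(74, Pow(Pow(89, Rational(1, 2)), -1))) = Add(Mul(34932, Pow(Add(Mul(-24069, Rational(-1, 9230)), Rational(7088, 2369)), -1)), Mul(74, Mul(Rational(1, 89), Pow(89, Rational(1, 2))))) = Add(Mul(34932, Pow(Add(Rational(339, 130), Rational(7088, 2369)), -1)), Mul(Rational(74, 89), Pow(89, Rational(1, 2)))) = Add(Mul(34932, Pow(Rational(1724531, 307970), -1)), Mul(Rational(74, 89), Pow(89, Rational(1, 2)))) = Add(Mul(34932, Rational(307970, 1724531)), Mul(Rational(74, 89), Pow(89, Rational(1, 2)))) = Add(Rational(10758008040, 1724531), Mul(Rational(74, 89), Pow(89, Rational(1, 2))))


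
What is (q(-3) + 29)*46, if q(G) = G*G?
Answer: 1748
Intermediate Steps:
q(G) = G²
(q(-3) + 29)*46 = ((-3)² + 29)*46 = (9 + 29)*46 = 38*46 = 1748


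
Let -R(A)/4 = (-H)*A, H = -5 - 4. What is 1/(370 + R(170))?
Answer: -1/5750 ≈ -0.00017391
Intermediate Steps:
H = -9
R(A) = -36*A (R(A) = -4*(-1*(-9))*A = -36*A)
1/(370 + R(170)) = 1/(370 - 36*170) = 1/(370 - 6120) = 1/(-5750) = -1/5750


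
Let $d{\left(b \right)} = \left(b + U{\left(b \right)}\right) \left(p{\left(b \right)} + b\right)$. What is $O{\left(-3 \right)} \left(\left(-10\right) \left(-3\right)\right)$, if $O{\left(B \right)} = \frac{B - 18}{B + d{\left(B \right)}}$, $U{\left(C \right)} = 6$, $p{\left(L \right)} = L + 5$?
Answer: $105$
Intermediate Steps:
$p{\left(L \right)} = 5 + L$
$d{\left(b \right)} = \left(5 + 2 b\right) \left(6 + b\right)$ ($d{\left(b \right)} = \left(b + 6\right) \left(\left(5 + b\right) + b\right) = \left(6 + b\right) \left(5 + 2 b\right) = \left(5 + 2 b\right) \left(6 + b\right)$)
$O{\left(B \right)} = \frac{-18 + B}{30 + 2 B^{2} + 18 B}$ ($O{\left(B \right)} = \frac{B - 18}{B + \left(30 + 2 B^{2} + 17 B\right)} = \frac{-18 + B}{30 + 2 B^{2} + 18 B}$)
$O{\left(-3 \right)} \left(\left(-10\right) \left(-3\right)\right) = \frac{-18 - 3}{2 \left(15 + \left(-3\right)^{2} + 9 \left(-3\right)\right)} \left(\left(-10\right) \left(-3\right)\right) = \frac{1}{2} \frac{1}{15 + 9 - 27} \left(-21\right) 30 = \frac{1}{2} \frac{1}{-3} \left(-21\right) 30 = \frac{1}{2} \left(- \frac{1}{3}\right) \left(-21\right) 30 = \frac{7}{2} \cdot 30 = 105$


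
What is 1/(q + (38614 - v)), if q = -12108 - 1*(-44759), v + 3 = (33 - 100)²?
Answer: 1/66779 ≈ 1.4975e-5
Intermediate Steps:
v = 4486 (v = -3 + (33 - 100)² = -3 + (-67)² = -3 + 4489 = 4486)
q = 32651 (q = -12108 + 44759 = 32651)
1/(q + (38614 - v)) = 1/(32651 + (38614 - 1*4486)) = 1/(32651 + (38614 - 4486)) = 1/(32651 + 34128) = 1/66779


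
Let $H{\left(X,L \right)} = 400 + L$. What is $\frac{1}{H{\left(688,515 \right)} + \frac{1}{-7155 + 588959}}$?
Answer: $\frac{581804}{532350661} \approx 0.0010929$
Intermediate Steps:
$\frac{1}{H{\left(688,515 \right)} + \frac{1}{-7155 + 588959}} = \frac{1}{\left(400 + 515\right) + \frac{1}{-7155 + 588959}} = \frac{1}{915 + \frac{1}{581804}} = \frac{1}{\frac{532350661}{581804}} = \frac{581804}{532350661}$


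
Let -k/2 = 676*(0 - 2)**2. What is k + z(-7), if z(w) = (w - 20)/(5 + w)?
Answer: -10789/2 ≈ -5394.5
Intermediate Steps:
k = -5408 (k = -1352*(0 - 2)**2 = -1352*(-2)**2 = -1352*4 = -2*2704 = -5408)
z(w) = (-20 + w)/(5 + w)
k + z(-7) = -5408 + (-20 - 7)/(5 - 7) = -5408 - 27/(-2) = -5408 - 1/2*(-27) = -5408 + 27/2 = -10789/2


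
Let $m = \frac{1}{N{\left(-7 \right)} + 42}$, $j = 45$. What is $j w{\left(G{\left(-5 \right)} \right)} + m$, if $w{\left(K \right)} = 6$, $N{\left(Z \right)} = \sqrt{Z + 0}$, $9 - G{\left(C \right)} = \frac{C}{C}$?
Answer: $\frac{68316}{253} - \frac{i \sqrt{7}}{1771} \approx 270.02 - 0.0014939 i$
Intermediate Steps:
$G{\left(C \right)} = 8$ ($G{\left(C \right)} = 9 - \frac{C}{C} = 9 - 1 = 8$)
$N{\left(Z \right)} = \sqrt{Z}$
$m = \frac{1}{42 + i \sqrt{7}}$ ($m = \frac{1}{\sqrt{-7} + 42} = \frac{1}{i \sqrt{7} + 42} = \frac{1}{42 + i \sqrt{7}} \approx 0.023715 - 0.0014939 i$)
$j w{\left(G{\left(-5 \right)} \right)} + m = 45 \cdot 6 + \left(\frac{6}{253} - \frac{i \sqrt{7}}{1771}\right) = 270 + \left(\frac{6}{253} - \frac{i \sqrt{7}}{1771}\right) = \frac{68316}{253} - \frac{i \sqrt{7}}{1771}$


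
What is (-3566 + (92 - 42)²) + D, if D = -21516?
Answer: -22582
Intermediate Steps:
(-3566 + (92 - 42)²) + D = (-3566 + (92 - 42)²) - 21516 = (-3566 + 50²) - 21516 = (-3566 + 2500) - 21516 = -1066 - 21516 = -22582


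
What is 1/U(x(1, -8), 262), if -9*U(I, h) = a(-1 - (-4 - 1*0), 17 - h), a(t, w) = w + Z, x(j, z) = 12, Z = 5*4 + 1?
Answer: 9/224 ≈ 0.040179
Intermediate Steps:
Z = 21 (Z = 20 + 1 = 21)
a(t, w) = 21 + w (a(t, w) = w + 21 = 21 + w)
U(I, h) = -38/9 + h/9 (U(I, h) = -(21 + (17 - h))/9 = -(38 - h)/9 = -38/9 + h/9)
1/U(x(1, -8), 262) = 1/(-38/9 + (⅑)*262) = 1/(-38/9 + 262/9) = 1/(224/9) = 9/224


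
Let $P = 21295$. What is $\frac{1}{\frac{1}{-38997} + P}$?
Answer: $\frac{38997}{830441114} \approx 4.6959 \cdot 10^{-5}$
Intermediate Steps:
$\frac{1}{\frac{1}{-38997} + P} = \frac{1}{\frac{1}{-38997} + 21295} = \frac{1}{- \frac{1}{38997} + 21295} = \frac{1}{\frac{830441114}{38997}} = \frac{38997}{830441114}$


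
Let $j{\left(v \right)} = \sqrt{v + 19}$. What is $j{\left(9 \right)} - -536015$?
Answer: $536015 + 2 \sqrt{7} \approx 5.3602 \cdot 10^{5}$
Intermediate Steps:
$j{\left(v \right)} = \sqrt{19 + v}$
$j{\left(9 \right)} - -536015 = \sqrt{19 + 9} - -536015 = \sqrt{28} + 536015 = 2 \sqrt{7} + 536015 = 536015 + 2 \sqrt{7}$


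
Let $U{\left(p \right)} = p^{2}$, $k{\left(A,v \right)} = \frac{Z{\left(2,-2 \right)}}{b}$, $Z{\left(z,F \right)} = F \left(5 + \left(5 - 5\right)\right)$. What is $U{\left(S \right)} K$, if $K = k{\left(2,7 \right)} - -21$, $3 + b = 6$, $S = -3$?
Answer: $159$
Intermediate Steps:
$b = 3$ ($b = -3 + 6 = 3$)
$Z{\left(z,F \right)} = 5 F$ ($Z{\left(z,F \right)} = F \left(5 + \left(5 - 5\right)\right) = F \left(5 + 0\right) = F 5 = 5 F$)
$k{\left(A,v \right)} = - \frac{10}{3}$ ($k{\left(A,v \right)} = \frac{5 \left(-2\right)}{3} = \left(-10\right) \frac{1}{3} = - \frac{10}{3}$)
$K = \frac{53}{3}$ ($K = - \frac{10}{3} - -21 = - \frac{10}{3} + 21 = \frac{53}{3} \approx 17.667$)
$U{\left(S \right)} K = \left(-3\right)^{2} \cdot \frac{53}{3} = 9 \cdot \frac{53}{3} = 159$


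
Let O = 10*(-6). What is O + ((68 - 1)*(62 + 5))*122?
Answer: 547598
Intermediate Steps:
O = -60
O + ((68 - 1)*(62 + 5))*122 = -60 + ((68 - 1)*(62 + 5))*122 = -60 + (67*67)*122 = -60 + 4489*122 = -60 + 547658 = 547598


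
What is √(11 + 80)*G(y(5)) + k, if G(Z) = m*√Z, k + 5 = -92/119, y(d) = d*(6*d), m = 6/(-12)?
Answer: -687/119 - 5*√546/2 ≈ -64.190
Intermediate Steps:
m = -½ (m = 6*(-1/12) = -½ ≈ -0.50000)
y(d) = 6*d²
k = -687/119 (k = -5 - 92/119 = -687/119 ≈ -5.7731)
G(Z) = -√Z/2
√(11 + 80)*G(y(5)) + k = √(11 + 80)*(-5*√6/2) - 687/119 = √91*(-5*√6/2) - 687/119 = -5*√546/2 - 687/119 = -687/119 - 5*√546/2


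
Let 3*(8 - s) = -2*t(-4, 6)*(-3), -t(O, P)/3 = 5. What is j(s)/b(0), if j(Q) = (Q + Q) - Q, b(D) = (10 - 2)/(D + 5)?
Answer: 95/4 ≈ 23.750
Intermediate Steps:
t(O, P) = -15 (t(O, P) = -3*5 = -15)
b(D) = 8/(5 + D)
s = 38 (s = 8 - (-2*(-15))*(-3)/3 = 8 - 10*(-3) = 8 - ⅓*(-90) = 8 + 30 = 38)
j(Q) = Q (j(Q) = 2*Q - Q = Q)
j(s)/b(0) = 38/((8/(5 + 0))) = 38/((8/5)) = 38/((8*(⅕))) = 38/(8/5) = 38*(5/8) = 95/4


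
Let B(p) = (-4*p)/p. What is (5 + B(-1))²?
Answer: 1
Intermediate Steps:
B(p) = -4
(5 + B(-1))² = (5 - 4)² = 1² = 1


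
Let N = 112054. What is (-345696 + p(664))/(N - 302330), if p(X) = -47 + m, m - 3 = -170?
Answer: 172955/95138 ≈ 1.8179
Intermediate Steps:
m = -167 (m = 3 - 170 = -167)
p(X) = -214 (p(X) = -47 - 167 = -214)
(-345696 + p(664))/(N - 302330) = (-345696 - 214)/(112054 - 302330) = -345910/(-190276) = -345910*(-1/190276) = 172955/95138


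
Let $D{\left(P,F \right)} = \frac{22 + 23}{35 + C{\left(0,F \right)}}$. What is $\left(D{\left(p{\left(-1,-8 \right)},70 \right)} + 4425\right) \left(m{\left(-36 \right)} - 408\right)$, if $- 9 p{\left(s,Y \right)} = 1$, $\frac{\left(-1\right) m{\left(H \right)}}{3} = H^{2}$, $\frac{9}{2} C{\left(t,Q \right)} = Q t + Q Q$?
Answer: $- \frac{38457173376}{2023} \approx -1.901 \cdot 10^{7}$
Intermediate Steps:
$C{\left(t,Q \right)} = \frac{2 Q^{2}}{9} + \frac{2 Q t}{9}$ ($C{\left(t,Q \right)} = \frac{2 \left(Q t + Q Q\right)}{9} = \frac{2 \left(Q t + Q^{2}\right)}{9} = \frac{2 \left(Q^{2} + Q t\right)}{9} = \frac{2 Q^{2}}{9} + \frac{2 Q t}{9}$)
$m{\left(H \right)} = - 3 H^{2}$
$p{\left(s,Y \right)} = - \frac{1}{9}$ ($p{\left(s,Y \right)} = \left(- \frac{1}{9}\right) 1 = - \frac{1}{9}$)
$D{\left(P,F \right)} = \frac{45}{35 + \frac{2 F^{2}}{9}}$ ($D{\left(P,F \right)} = \frac{22 + 23}{35 + \frac{2 F \left(F + 0\right)}{9}} = \frac{45}{35 + \frac{2 F F}{9}} = \frac{45}{35 + \frac{2 F^{2}}{9}}$)
$\left(D{\left(p{\left(-1,-8 \right)},70 \right)} + 4425\right) \left(m{\left(-36 \right)} - 408\right) = \left(\frac{405}{315 + 2 \cdot 70^{2}} + 4425\right) \left(- 3 \left(-36\right)^{2} - 408\right) = \left(\frac{405}{315 + 2 \cdot 4900} + 4425\right) \left(\left(-3\right) 1296 - 408\right) = \left(\frac{405}{315 + 9800} + 4425\right) \left(-3888 - 408\right) = \left(\frac{405}{10115} + 4425\right) \left(-4296\right) = \left(405 \cdot \frac{1}{10115} + 4425\right) \left(-4296\right) = \left(\frac{81}{2023} + 4425\right) \left(-4296\right) = \frac{8951856}{2023} \left(-4296\right) = - \frac{38457173376}{2023}$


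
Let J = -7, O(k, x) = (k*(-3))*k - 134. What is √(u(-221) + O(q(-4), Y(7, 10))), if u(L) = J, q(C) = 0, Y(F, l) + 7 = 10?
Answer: I*√141 ≈ 11.874*I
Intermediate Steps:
Y(F, l) = 3 (Y(F, l) = -7 + 10 = 3)
O(k, x) = -134 - 3*k² (O(k, x) = (-3*k)*k - 134 = -3*k² - 134 = -134 - 3*k²)
u(L) = -7
√(u(-221) + O(q(-4), Y(7, 10))) = √(-7 + (-134 - 3*0²)) = √(-7 + (-134 - 3*0)) = √(-7 + (-134 + 0)) = √(-7 - 134) = √(-141) = I*√141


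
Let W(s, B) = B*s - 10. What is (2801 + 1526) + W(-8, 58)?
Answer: 3853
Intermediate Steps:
W(s, B) = -10 + B*s
(2801 + 1526) + W(-8, 58) = (2801 + 1526) + (-10 + 58*(-8)) = 4327 + (-10 - 464) = 4327 - 474 = 3853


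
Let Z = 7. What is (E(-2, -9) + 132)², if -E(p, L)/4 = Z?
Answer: 10816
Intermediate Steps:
E(p, L) = -28 (E(p, L) = -4*7 = -28)
(E(-2, -9) + 132)² = (-28 + 132)² = 104² = 10816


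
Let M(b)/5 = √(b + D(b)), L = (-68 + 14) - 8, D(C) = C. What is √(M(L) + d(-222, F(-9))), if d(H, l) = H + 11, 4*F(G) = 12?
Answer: √(-211 + 10*I*√31) ≈ 1.9003 + 14.65*I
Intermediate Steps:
F(G) = 3 (F(G) = (¼)*12 = 3)
d(H, l) = 11 + H
L = -62 (L = -54 - 8 = -62)
M(b) = 5*√2*√b (M(b) = 5*√(b + b) = 5*√(2*b) = 5*(√2*√b) = 5*√2*√b)
√(M(L) + d(-222, F(-9))) = √(5*√2*√(-62) + (11 - 222)) = √(5*√2*(I*√62) - 211) = √(10*I*√31 - 211) = √(-211 + 10*I*√31)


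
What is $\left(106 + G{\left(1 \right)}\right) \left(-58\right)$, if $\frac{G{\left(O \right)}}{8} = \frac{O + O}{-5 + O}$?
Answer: $-5916$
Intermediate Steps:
$G{\left(O \right)} = \frac{16 O}{-5 + O}$ ($G{\left(O \right)} = 8 \frac{O + O}{-5 + O} = 8 \frac{2 O}{-5 + O} = \frac{16 O}{-5 + O}$)
$\left(106 + G{\left(1 \right)}\right) \left(-58\right) = \left(106 + 16 \cdot 1 \frac{1}{-5 + 1}\right) \left(-58\right) = \left(106 + 16 \cdot 1 \frac{1}{-4}\right) \left(-58\right) = \left(106 + 16 \cdot 1 \left(- \frac{1}{4}\right)\right) \left(-58\right) = \left(106 - 4\right) \left(-58\right) = 102 \left(-58\right) = -5916$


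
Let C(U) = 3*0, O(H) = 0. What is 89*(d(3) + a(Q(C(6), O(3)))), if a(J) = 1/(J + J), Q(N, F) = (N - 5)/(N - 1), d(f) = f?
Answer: 2759/10 ≈ 275.90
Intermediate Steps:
C(U) = 0
Q(N, F) = (-5 + N)/(-1 + N)
a(J) = 1/(2*J)
89*(d(3) + a(Q(C(6), O(3)))) = 89*(3 + 1/(2*(((-5 + 0)/(-1 + 0))))) = 89*(3 + 1/(2*((-5/(-1))))) = 89*(3 + 1/(2*((-1*(-5))))) = 89*(3 + (½)/5) = 89*(3 + (½)*(⅕)) = 89*(3 + ⅒) = 89*(31/10) = 2759/10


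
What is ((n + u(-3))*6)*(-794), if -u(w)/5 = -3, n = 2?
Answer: -80988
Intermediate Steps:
u(w) = 15 (u(w) = -5*(-3) = 15)
((n + u(-3))*6)*(-794) = ((2 + 15)*6)*(-794) = (17*6)*(-794) = 102*(-794) = -80988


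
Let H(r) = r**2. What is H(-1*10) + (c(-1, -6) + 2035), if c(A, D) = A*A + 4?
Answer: 2140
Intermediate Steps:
c(A, D) = 4 + A**2 (c(A, D) = A**2 + 4 = 4 + A**2)
H(-1*10) + (c(-1, -6) + 2035) = (-1*10)**2 + ((4 + (-1)**2) + 2035) = (-10)**2 + ((4 + 1) + 2035) = 100 + (5 + 2035) = 100 + 2040 = 2140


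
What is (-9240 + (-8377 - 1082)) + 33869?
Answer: 15170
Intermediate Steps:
(-9240 + (-8377 - 1082)) + 33869 = (-9240 - 9459) + 33869 = -18699 + 33869 = 15170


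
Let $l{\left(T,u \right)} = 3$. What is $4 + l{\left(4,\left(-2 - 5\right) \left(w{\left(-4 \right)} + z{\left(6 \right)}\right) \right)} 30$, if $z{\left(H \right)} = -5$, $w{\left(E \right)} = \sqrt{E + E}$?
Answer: $94$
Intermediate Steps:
$w{\left(E \right)} = \sqrt{2} \sqrt{E}$ ($w{\left(E \right)} = \sqrt{2 E} = \sqrt{2} \sqrt{E}$)
$4 + l{\left(4,\left(-2 - 5\right) \left(w{\left(-4 \right)} + z{\left(6 \right)}\right) \right)} 30 = 4 + 3 \cdot 30 = 4 + 90 = 94$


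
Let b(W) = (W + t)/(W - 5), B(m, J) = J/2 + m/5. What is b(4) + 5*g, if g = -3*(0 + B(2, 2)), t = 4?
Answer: -29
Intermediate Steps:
B(m, J) = J/2 + m/5 (B(m, J) = J*(½) + m*(⅕) = J/2 + m/5)
b(W) = (4 + W)/(-5 + W) (b(W) = (W + 4)/(W - 5) = (4 + W)/(-5 + W))
g = -21/5 (g = -3*(0 + ((½)*2 + (⅕)*2)) = -3*(0 + (1 + ⅖)) = -3*(0 + 7/5) = -3*7/5 = -21/5 ≈ -4.2000)
b(4) + 5*g = (4 + 4)/(-5 + 4) + 5*(-21/5) = 8/(-1) - 21 = -1*8 - 21 = -8 - 21 = -29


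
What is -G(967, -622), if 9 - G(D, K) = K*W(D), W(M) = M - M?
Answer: -9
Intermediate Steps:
W(M) = 0
G(D, K) = 9 (G(D, K) = 9 - K*0 = 9 - 1*0 = 9 + 0 = 9)
-G(967, -622) = -1*9 = -9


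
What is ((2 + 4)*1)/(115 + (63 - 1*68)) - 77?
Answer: -4232/55 ≈ -76.945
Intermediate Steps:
((2 + 4)*1)/(115 + (63 - 1*68)) - 77 = (6*1)/(115 + (63 - 68)) - 77 = 6/(115 - 5) - 77 = 6/110 - 77 = (1/110)*6 - 77 = 3/55 - 77 = -4232/55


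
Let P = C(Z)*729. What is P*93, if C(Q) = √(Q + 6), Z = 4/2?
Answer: 135594*√2 ≈ 1.9176e+5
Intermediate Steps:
Z = 2 (Z = 4*(½) = 2)
C(Q) = √(6 + Q)
P = 1458*√2 (P = √(6 + 2)*729 = √8*729 = (2*√2)*729 = 1458*√2 ≈ 2061.9)
P*93 = (1458*√2)*93 = 135594*√2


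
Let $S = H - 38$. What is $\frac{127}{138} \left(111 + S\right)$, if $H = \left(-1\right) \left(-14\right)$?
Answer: $\frac{3683}{46} \approx 80.065$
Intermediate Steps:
$H = 14$
$S = -24$ ($S = 14 - 38 = -24$)
$\frac{127}{138} \left(111 + S\right) = \frac{127}{138} \left(111 - 24\right) = 127 \cdot \frac{1}{138} \cdot 87 = \frac{127}{138} \cdot 87 = \frac{3683}{46}$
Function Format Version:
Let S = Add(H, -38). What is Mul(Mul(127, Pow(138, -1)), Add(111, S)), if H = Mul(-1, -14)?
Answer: Rational(3683, 46) ≈ 80.065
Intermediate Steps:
H = 14
S = -24 (S = Add(14, -38) = -24)
Mul(Mul(127, Pow(138, -1)), Add(111, S)) = Mul(Mul(127, Pow(138, -1)), Add(111, -24)) = Mul(Mul(127, Rational(1, 138)), 87) = Mul(Rational(127, 138), 87) = Rational(3683, 46)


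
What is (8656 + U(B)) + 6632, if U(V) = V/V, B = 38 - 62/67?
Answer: 15289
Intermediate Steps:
B = 2484/67 (B = 38 - 62*1/67 = 38 - 62/67 = 2484/67 ≈ 37.075)
U(V) = 1
(8656 + U(B)) + 6632 = (8656 + 1) + 6632 = 8657 + 6632 = 15289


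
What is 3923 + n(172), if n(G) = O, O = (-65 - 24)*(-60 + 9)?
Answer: 8462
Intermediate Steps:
O = 4539 (O = -89*(-51) = 4539)
n(G) = 4539
3923 + n(172) = 3923 + 4539 = 8462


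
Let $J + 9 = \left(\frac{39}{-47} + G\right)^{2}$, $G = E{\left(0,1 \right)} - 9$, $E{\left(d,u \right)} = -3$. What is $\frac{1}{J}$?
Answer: $\frac{2209}{343728} \approx 0.0064266$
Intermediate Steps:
$G = -12$ ($G = -3 - 9 = -12$)
$J = \frac{343728}{2209}$ ($J = -9 + \left(\frac{39}{-47} - 12\right)^{2} = -9 + \left(39 \left(- \frac{1}{47}\right) - 12\right)^{2} = -9 + \left(- \frac{39}{47} - 12\right)^{2} = -9 + \left(- \frac{603}{47}\right)^{2} = -9 + \frac{363609}{2209} = \frac{343728}{2209} \approx 155.6$)
$\frac{1}{J} = \frac{1}{\frac{343728}{2209}} = \frac{2209}{343728}$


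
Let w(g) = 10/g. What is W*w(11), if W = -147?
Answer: -1470/11 ≈ -133.64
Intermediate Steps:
W*w(11) = -1470/11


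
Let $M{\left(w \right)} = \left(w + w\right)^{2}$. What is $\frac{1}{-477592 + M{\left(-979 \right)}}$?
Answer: $\frac{1}{3356172} \approx 2.9796 \cdot 10^{-7}$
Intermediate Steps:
$M{\left(w \right)} = 4 w^{2}$ ($M{\left(w \right)} = \left(2 w\right)^{2} = 4 w^{2}$)
$\frac{1}{-477592 + M{\left(-979 \right)}} = \frac{1}{-477592 + 4 \left(-979\right)^{2}} = \frac{1}{-477592 + 4 \cdot 958441} = \frac{1}{-477592 + 3833764} = \frac{1}{3356172}$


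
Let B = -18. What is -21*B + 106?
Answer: 484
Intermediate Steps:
-21*B + 106 = -21*(-18) + 106 = 378 + 106 = 484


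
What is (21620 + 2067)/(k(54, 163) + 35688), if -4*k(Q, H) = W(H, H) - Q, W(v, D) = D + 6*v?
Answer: 94748/141665 ≈ 0.66882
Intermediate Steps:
k(Q, H) = -7*H/4 + Q/4 (k(Q, H) = -((H + 6*H) - Q)/4 = -(7*H - Q)/4 = -(-Q + 7*H)/4 = -7*H/4 + Q/4)
(21620 + 2067)/(k(54, 163) + 35688) = (21620 + 2067)/((-7/4*163 + (¼)*54) + 35688) = 23687/((-1141/4 + 27/2) + 35688) = 23687/(-1087/4 + 35688) = 23687/(141665/4) = 23687*(4/141665) = 94748/141665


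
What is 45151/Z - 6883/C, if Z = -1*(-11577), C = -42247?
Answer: 1987178788/489093519 ≈ 4.0630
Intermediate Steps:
Z = 11577
45151/Z - 6883/C = 45151/11577 - 6883/(-42247) = 45151*(1/11577) - 6883*(-1/42247) = 45151/11577 + 6883/42247 = 1987178788/489093519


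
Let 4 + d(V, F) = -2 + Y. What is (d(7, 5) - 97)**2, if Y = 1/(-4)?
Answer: 170569/16 ≈ 10661.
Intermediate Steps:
Y = -1/4 ≈ -0.25000
d(V, F) = -25/4 (d(V, F) = -4 + (-2 - 1/4) = -4 - 9/4 = -25/4)
(d(7, 5) - 97)**2 = (-25/4 - 97)**2 = (-413/4)**2 = 170569/16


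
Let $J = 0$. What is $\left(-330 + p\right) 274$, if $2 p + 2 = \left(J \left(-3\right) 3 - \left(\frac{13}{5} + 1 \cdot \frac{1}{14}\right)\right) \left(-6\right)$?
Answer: $- \frac{3097433}{35} \approx -88498.0$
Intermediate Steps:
$p = \frac{491}{70}$ ($p = -1 + \frac{\left(0 \left(-3\right) 3 - \left(\frac{13}{5} + 1 \cdot \frac{1}{14}\right)\right) \left(-6\right)}{2} = -1 + \frac{\left(0 \cdot 3 - \left(13 \cdot \frac{1}{5} + 1 \cdot \frac{1}{14}\right)\right) \left(-6\right)}{2} = -1 + \frac{\left(0 - \left(\frac{13}{5} + \frac{1}{14}\right)\right) \left(-6\right)}{2} = -1 + \frac{\left(0 - \frac{187}{70}\right) \left(-6\right)}{2} = -1 + \frac{\left(- \frac{187}{70}\right) \left(-6\right)}{2} = -1 + \frac{1}{2} \cdot \frac{561}{35} = -1 + \frac{561}{70} = \frac{491}{70} \approx 7.0143$)
$\left(-330 + p\right) 274 = \left(-330 + \frac{491}{70}\right) 274 = \left(- \frac{22609}{70}\right) 274 = - \frac{3097433}{35}$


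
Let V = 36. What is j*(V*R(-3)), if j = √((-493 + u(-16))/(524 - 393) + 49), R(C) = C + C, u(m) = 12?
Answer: -216*√777878/131 ≈ -1454.2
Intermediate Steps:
R(C) = 2*C
j = √777878/131 (j = √((-493 + 12)/(524 - 393) + 49) = √(-481/131 + 49) = √(5938/131) = √777878/131 ≈ 6.7326)
j*(V*R(-3)) = (√777878/131)*(36*(2*(-3))) = (√777878/131)*(36*(-6)) = (√777878/131)*(-216) = -216*√777878/131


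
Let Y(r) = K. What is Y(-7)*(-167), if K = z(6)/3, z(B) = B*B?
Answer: -2004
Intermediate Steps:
z(B) = B**2
K = 12 (K = 6**2/3 = 36*(1/3) = 12)
Y(r) = 12
Y(-7)*(-167) = 12*(-167) = -2004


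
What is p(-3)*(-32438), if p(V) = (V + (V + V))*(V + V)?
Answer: -1751652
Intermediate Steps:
p(V) = 6*V**2 (p(V) = (V + 2*V)*(2*V) = (3*V)*(2*V) = 6*V**2)
p(-3)*(-32438) = (6*(-3)**2)*(-32438) = (6*9)*(-32438) = 54*(-32438) = -1751652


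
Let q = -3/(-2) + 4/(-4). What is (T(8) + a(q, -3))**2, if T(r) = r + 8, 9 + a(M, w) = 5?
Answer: 144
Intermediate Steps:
q = 1/2 (q = -3*(-1/2) + 4*(-1/4) = 3/2 - 1 = 1/2 ≈ 0.50000)
a(M, w) = -4 (a(M, w) = -9 + 5 = -4)
T(r) = 8 + r
(T(8) + a(q, -3))**2 = ((8 + 8) - 4)**2 = (16 - 4)**2 = 12**2 = 144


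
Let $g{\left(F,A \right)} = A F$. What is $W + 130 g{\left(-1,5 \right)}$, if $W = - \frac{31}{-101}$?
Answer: $- \frac{65619}{101} \approx -649.69$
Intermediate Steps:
$W = \frac{31}{101}$ ($W = \left(-31\right) \left(- \frac{1}{101}\right) = \frac{31}{101} \approx 0.30693$)
$W + 130 g{\left(-1,5 \right)} = \frac{31}{101} + 130 \cdot 5 \left(-1\right) = \frac{31}{101} + 130 \left(-5\right) = \frac{31}{101} - 650 = - \frac{65619}{101}$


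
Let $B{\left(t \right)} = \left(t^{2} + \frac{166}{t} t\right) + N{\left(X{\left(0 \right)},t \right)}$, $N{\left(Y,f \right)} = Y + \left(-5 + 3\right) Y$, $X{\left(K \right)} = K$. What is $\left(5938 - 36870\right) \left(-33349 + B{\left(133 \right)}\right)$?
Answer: $479260408$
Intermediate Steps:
$N{\left(Y,f \right)} = - Y$ ($N{\left(Y,f \right)} = Y - 2 Y = - Y$)
$B{\left(t \right)} = 166 + t^{2}$ ($B{\left(t \right)} = \left(t^{2} + \frac{166}{t} t\right) - 0 = \left(t^{2} + 166\right) + 0 = \left(166 + t^{2}\right) + 0 = 166 + t^{2}$)
$\left(5938 - 36870\right) \left(-33349 + B{\left(133 \right)}\right) = \left(5938 - 36870\right) \left(-33349 + \left(166 + 133^{2}\right)\right) = - 30932 \left(-33349 + \left(166 + 17689\right)\right) = - 30932 \left(-33349 + 17855\right) = \left(-30932\right) \left(-15494\right) = 479260408$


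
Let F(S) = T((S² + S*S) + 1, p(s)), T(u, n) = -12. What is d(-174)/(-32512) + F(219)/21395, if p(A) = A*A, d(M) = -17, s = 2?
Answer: -26429/695594240 ≈ -3.7995e-5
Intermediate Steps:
p(A) = A²
F(S) = -12
d(-174)/(-32512) + F(219)/21395 = -17/(-32512) - 12/21395 = -17*(-1/32512) - 12*1/21395 = 17/32512 - 12/21395 = -26429/695594240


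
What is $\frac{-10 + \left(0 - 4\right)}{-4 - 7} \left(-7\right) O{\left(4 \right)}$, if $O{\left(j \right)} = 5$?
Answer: $- \frac{490}{11} \approx -44.545$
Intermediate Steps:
$\frac{-10 + \left(0 - 4\right)}{-4 - 7} \left(-7\right) O{\left(4 \right)} = \frac{-10 + \left(0 - 4\right)}{-4 - 7} \left(-7\right) 5 = \frac{-10 + \left(0 - 4\right)}{-11} \left(-7\right) 5 = \left(-10 - 4\right) \left(- \frac{1}{11}\right) \left(-7\right) 5 = \left(-14\right) \left(- \frac{1}{11}\right) \left(-7\right) 5 = \frac{14}{11} \left(-7\right) 5 = \left(- \frac{98}{11}\right) 5 = - \frac{490}{11}$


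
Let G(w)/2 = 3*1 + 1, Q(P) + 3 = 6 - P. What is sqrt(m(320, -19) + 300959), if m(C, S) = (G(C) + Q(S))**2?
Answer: sqrt(301859) ≈ 549.42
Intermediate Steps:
Q(P) = 3 - P (Q(P) = -3 + (6 - P) = 3 - P)
G(w) = 8 (G(w) = 2*(3*1 + 1) = 2*(3 + 1) = 2*4 = 8)
m(C, S) = (11 - S)**2 (m(C, S) = (8 + (3 - S))**2 = (11 - S)**2)
sqrt(m(320, -19) + 300959) = sqrt((-11 - 19)**2 + 300959) = sqrt((-30)**2 + 300959) = sqrt(900 + 300959) = sqrt(301859)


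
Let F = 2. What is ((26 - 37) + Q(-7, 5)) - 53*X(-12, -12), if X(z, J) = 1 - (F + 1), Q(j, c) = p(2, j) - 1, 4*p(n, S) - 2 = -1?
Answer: 377/4 ≈ 94.250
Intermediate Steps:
p(n, S) = ¼ (p(n, S) = ½ + (¼)*(-1) = ½ - ¼ = ¼)
Q(j, c) = -¾ (Q(j, c) = ¼ - 1 = -¾)
X(z, J) = -2 (X(z, J) = 1 - (2 + 1) = 1 - 1*3 = 1 - 3 = -2)
((26 - 37) + Q(-7, 5)) - 53*X(-12, -12) = ((26 - 37) - ¾) - 53*(-2) = (-11 - ¾) + 106 = -47/4 + 106 = 377/4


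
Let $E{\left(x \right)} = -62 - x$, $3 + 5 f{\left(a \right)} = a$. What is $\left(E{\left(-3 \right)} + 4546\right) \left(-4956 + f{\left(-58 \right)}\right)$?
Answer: $- \frac{111461567}{5} \approx -2.2292 \cdot 10^{7}$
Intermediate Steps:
$f{\left(a \right)} = - \frac{3}{5} + \frac{a}{5}$
$\left(E{\left(-3 \right)} + 4546\right) \left(-4956 + f{\left(-58 \right)}\right) = \left(\left(-62 - -3\right) + 4546\right) \left(-4956 + \left(- \frac{3}{5} + \frac{1}{5} \left(-58\right)\right)\right) = \left(\left(-62 + 3\right) + 4546\right) \left(-4956 - \frac{61}{5}\right) = \left(-59 + 4546\right) \left(-4956 - \frac{61}{5}\right) = 4487 \left(- \frac{24841}{5}\right) = - \frac{111461567}{5}$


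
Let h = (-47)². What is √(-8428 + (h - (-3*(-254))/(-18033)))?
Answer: I*√224704133705/6011 ≈ 78.86*I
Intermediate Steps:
h = 2209
√(-8428 + (h - (-3*(-254))/(-18033))) = √(-8428 + (2209 - (-3*(-254))/(-18033))) = √(-8428 + (2209 - 762*(-1)/18033)) = √(-8428 + (2209 - 1*(-254/6011))) = √(-8428 + (2209 + 254/6011)) = √(-8428 + 13278553/6011) = √(-37382155/6011) = I*√224704133705/6011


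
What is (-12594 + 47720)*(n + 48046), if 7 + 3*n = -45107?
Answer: 1159439008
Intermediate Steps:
n = -15038 (n = -7/3 + (⅓)*(-45107) = -7/3 - 45107/3 = -15038)
(-12594 + 47720)*(n + 48046) = (-12594 + 47720)*(-15038 + 48046) = 35126*33008 = 1159439008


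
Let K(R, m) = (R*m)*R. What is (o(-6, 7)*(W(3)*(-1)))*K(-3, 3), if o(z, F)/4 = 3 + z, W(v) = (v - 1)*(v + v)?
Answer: 3888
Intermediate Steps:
W(v) = 2*v*(-1 + v) (W(v) = (-1 + v)*(2*v) = 2*v*(-1 + v))
o(z, F) = 12 + 4*z (o(z, F) = 4*(3 + z) = 12 + 4*z)
K(R, m) = m*R²
(o(-6, 7)*(W(3)*(-1)))*K(-3, 3) = ((12 + 4*(-6))*((2*3*(-1 + 3))*(-1)))*(3*(-3)²) = ((12 - 24)*((2*3*2)*(-1)))*(3*9) = -144*(-1)*27 = -12*(-12)*27 = 144*27 = 3888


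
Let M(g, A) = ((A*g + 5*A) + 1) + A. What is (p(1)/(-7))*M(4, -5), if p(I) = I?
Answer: 7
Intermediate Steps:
M(g, A) = 1 + 6*A + A*g (M(g, A) = ((5*A + A*g) + 1) + A = (1 + 5*A + A*g) + A = 1 + 6*A + A*g)
(p(1)/(-7))*M(4, -5) = (1/(-7))*(1 + 6*(-5) - 5*4) = (-⅐*1)*(1 - 30 - 20) = -⅐*(-49) = 7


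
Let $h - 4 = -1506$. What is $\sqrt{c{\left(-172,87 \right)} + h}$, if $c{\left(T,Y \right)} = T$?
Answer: $3 i \sqrt{186} \approx 40.915 i$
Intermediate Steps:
$h = -1502$ ($h = 4 - 1506 = -1502$)
$\sqrt{c{\left(-172,87 \right)} + h} = \sqrt{-172 - 1502} = \sqrt{-1674} = 3 i \sqrt{186}$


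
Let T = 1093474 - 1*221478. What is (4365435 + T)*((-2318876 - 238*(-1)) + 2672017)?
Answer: 1850798129349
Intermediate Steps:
T = 871996 (T = 1093474 - 221478 = 871996)
(4365435 + T)*((-2318876 - 238*(-1)) + 2672017) = (4365435 + 871996)*((-2318876 - 238*(-1)) + 2672017) = 5237431*((-2318876 - 1*(-238)) + 2672017) = 5237431*((-2318876 + 238) + 2672017) = 5237431*(-2318638 + 2672017) = 5237431*353379 = 1850798129349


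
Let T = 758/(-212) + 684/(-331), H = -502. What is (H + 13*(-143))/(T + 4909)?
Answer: -27612682/57346407 ≈ -0.48151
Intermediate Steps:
T = -197953/35086 (T = 758*(-1/212) + 684*(-1/331) = -379/106 - 684/331 = -197953/35086 ≈ -5.6419)
(H + 13*(-143))/(T + 4909) = (-502 + 13*(-143))/(-197953/35086 + 4909) = (-502 - 1859)/(172039221/35086) = -2361*35086/172039221 = -27612682/57346407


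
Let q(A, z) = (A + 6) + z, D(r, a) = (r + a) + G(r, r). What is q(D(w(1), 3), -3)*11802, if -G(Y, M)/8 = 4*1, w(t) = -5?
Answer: -365862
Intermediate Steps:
G(Y, M) = -32
D(r, a) = -32 + a + r (D(r, a) = (r + a) - 32 = (a + r) - 32 = -32 + a + r)
q(A, z) = 6 + A + z (q(A, z) = (6 + A) + z = 6 + A + z)
q(D(w(1), 3), -3)*11802 = (6 + (-32 + 3 - 5) - 3)*11802 = (6 - 34 - 3)*11802 = -31*11802 = -365862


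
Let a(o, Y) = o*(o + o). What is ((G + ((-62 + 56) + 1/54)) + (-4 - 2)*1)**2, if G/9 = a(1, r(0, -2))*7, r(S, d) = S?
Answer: 37908649/2916 ≈ 13000.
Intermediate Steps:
a(o, Y) = 2*o**2 (a(o, Y) = o*(2*o) = 2*o**2)
G = 126 (G = 9*((2*1**2)*7) = 9*((2*1)*7) = 9*(2*7) = 9*14 = 126)
((G + ((-62 + 56) + 1/54)) + (-4 - 2)*1)**2 = ((126 + ((-62 + 56) + 1/54)) + (-4 - 2)*1)**2 = ((126 + (-6 + 1/54)) - 6*1)**2 = ((126 - 323/54) - 6)**2 = (6481/54 - 6)**2 = (6157/54)**2 = 37908649/2916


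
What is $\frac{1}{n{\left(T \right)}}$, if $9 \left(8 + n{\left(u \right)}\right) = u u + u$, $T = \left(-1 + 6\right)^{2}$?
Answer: $\frac{9}{578} \approx 0.015571$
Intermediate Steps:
$T = 25$ ($T = 5^{2} = 25$)
$n{\left(u \right)} = -8 + \frac{u}{9} + \frac{u^{2}}{9}$ ($n{\left(u \right)} = -8 + \frac{u u + u}{9} = -8 + \frac{u^{2} + u}{9} = -8 + \frac{u + u^{2}}{9} = -8 + \left(\frac{u}{9} + \frac{u^{2}}{9}\right) = -8 + \frac{u}{9} + \frac{u^{2}}{9}$)
$\frac{1}{n{\left(T \right)}} = \frac{1}{-8 + \frac{1}{9} \cdot 25 + \frac{25^{2}}{9}} = \frac{1}{-8 + \frac{25}{9} + \frac{1}{9} \cdot 625} = \frac{1}{-8 + \frac{25}{9} + \frac{625}{9}} = \frac{1}{\frac{578}{9}} = \frac{9}{578}$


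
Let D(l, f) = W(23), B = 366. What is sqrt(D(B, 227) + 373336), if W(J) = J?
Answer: sqrt(373359) ≈ 611.03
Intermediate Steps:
D(l, f) = 23
sqrt(D(B, 227) + 373336) = sqrt(23 + 373336) = sqrt(373359)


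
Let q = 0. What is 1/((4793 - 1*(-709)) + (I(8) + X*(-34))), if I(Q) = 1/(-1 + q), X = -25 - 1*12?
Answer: 1/6759 ≈ 0.00014795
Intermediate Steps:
X = -37 (X = -25 - 12 = -37)
I(Q) = -1 (I(Q) = 1/(-1 + 0) = 1/(-1) = -1)
1/((4793 - 1*(-709)) + (I(8) + X*(-34))) = 1/((4793 - 1*(-709)) + (-1 - 37*(-34))) = 1/((4793 + 709) + (-1 + 1258)) = 1/(5502 + 1257) = 1/6759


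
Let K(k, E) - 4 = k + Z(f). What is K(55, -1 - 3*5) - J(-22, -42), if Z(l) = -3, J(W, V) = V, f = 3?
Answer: 98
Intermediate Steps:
K(k, E) = 1 + k (K(k, E) = 4 + (k - 3) = 4 + (-3 + k) = 1 + k)
K(55, -1 - 3*5) - J(-22, -42) = (1 + 55) - 1*(-42) = 56 + 42 = 98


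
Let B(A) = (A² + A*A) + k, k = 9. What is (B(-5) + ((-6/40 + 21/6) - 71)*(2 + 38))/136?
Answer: -2647/136 ≈ -19.463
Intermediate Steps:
B(A) = 9 + 2*A² (B(A) = (A² + A*A) + 9 = (A² + A²) + 9 = 2*A² + 9 = 9 + 2*A²)
(B(-5) + ((-6/40 + 21/6) - 71)*(2 + 38))/136 = ((9 + 2*(-5)²) + ((-6/40 + 21/6) - 71)*(2 + 38))/136 = ((9 + 2*25) + ((-6*1/40 + 21*(⅙)) - 71)*40)/136 = ((9 + 50) + ((-3/20 + 7/2) - 71)*40)/136 = (59 + (67/20 - 71)*40)/136 = (59 - 1353/20*40)/136 = (59 - 2706)/136 = (1/136)*(-2647) = -2647/136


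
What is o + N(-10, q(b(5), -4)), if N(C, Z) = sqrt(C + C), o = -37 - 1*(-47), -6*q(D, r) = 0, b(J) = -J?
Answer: 10 + 2*I*sqrt(5) ≈ 10.0 + 4.4721*I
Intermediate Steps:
q(D, r) = 0 (q(D, r) = -1/6*0 = 0)
o = 10 (o = -37 + 47 = 10)
N(C, Z) = sqrt(2)*sqrt(C) (N(C, Z) = sqrt(2*C) = sqrt(2)*sqrt(C))
o + N(-10, q(b(5), -4)) = 10 + sqrt(2)*sqrt(-10) = 10 + sqrt(2)*(I*sqrt(10)) = 10 + 2*I*sqrt(5)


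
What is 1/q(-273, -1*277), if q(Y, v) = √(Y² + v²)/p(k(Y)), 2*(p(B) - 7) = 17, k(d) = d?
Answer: 31*√151258/302516 ≈ 0.039854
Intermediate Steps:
p(B) = 31/2 (p(B) = 7 + (½)*17 = 7 + 17/2 = 31/2)
q(Y, v) = 2*√(Y² + v²)/31 (q(Y, v) = √(Y² + v²)/(31/2) = √(Y² + v²)*(2/31) = 2*√(Y² + v²)/31)
1/q(-273, -1*277) = 1/(2*√((-273)² + (-1*277)²)/31) = 1/(2*√(74529 + (-277)²)/31) = 1/(2*√(74529 + 76729)/31) = 1/(2*√151258/31) = 31*√151258/302516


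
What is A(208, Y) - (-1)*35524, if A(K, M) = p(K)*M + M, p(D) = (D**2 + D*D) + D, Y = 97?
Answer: 8449013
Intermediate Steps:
p(D) = D + 2*D**2 (p(D) = (D**2 + D**2) + D = 2*D**2 + D = D + 2*D**2)
A(K, M) = M + K*M*(1 + 2*K) (A(K, M) = (K*(1 + 2*K))*M + M = K*M*(1 + 2*K) + M = M + K*M*(1 + 2*K))
A(208, Y) - (-1)*35524 = 97*(1 + 208*(1 + 2*208)) - (-1)*35524 = 97*(1 + 208*(1 + 416)) - 1*(-35524) = 97*(1 + 208*417) + 35524 = 97*(1 + 86736) + 35524 = 97*86737 + 35524 = 8413489 + 35524 = 8449013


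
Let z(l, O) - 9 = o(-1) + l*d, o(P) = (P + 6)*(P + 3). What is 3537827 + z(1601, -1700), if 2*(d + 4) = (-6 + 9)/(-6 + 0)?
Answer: 14124167/4 ≈ 3.5310e+6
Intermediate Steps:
o(P) = (3 + P)*(6 + P) (o(P) = (6 + P)*(3 + P) = (3 + P)*(6 + P))
d = -17/4 (d = -4 + ((-6 + 9)/(-6 + 0))/2 = -4 + (3/(-6))/2 = -4 + (3*(-1/6))/2 = -4 + (1/2)*(-1/2) = -4 - 1/4 = -17/4 ≈ -4.2500)
z(l, O) = 19 - 17*l/4 (z(l, O) = 9 + ((18 + (-1)**2 + 9*(-1)) + l*(-17/4)) = 9 + ((18 + 1 - 9) - 17*l/4) = 9 + (10 - 17*l/4) = 19 - 17*l/4)
3537827 + z(1601, -1700) = 3537827 + (19 - 17/4*1601) = 3537827 + (19 - 27217/4) = 3537827 - 27141/4 = 14124167/4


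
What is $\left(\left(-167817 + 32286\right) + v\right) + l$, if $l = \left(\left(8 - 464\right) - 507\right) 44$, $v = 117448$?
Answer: $-60455$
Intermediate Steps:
$l = -42372$ ($l = \left(\left(8 - 464\right) - 507\right) 44 = \left(-456 - 507\right) 44 = \left(-963\right) 44 = -42372$)
$\left(\left(-167817 + 32286\right) + v\right) + l = \left(\left(-167817 + 32286\right) + 117448\right) - 42372 = \left(-135531 + 117448\right) - 42372 = -18083 - 42372 = -60455$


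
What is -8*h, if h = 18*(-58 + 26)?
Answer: 4608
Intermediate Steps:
h = -576 (h = 18*(-32) = -576)
-8*h = -8*(-576) = 4608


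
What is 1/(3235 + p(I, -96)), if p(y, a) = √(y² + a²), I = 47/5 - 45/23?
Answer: 42782875/138279986289 - 920*√1915849/138279986289 ≈ 0.00030018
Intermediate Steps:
I = 856/115 (I = 47*(⅕) - 45*1/23 = 47/5 - 45/23 = 856/115 ≈ 7.4435)
p(y, a) = √(a² + y²)
1/(3235 + p(I, -96)) = 1/(3235 + √((-96)² + (856/115)²)) = 1/(3235 + √(9216 + 732736/13225)) = 1/(3235 + √(122614336/13225)) = 1/(3235 + 8*√1915849/115)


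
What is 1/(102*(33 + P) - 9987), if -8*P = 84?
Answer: -1/7692 ≈ -0.00013001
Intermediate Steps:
P = -21/2 (P = -1/8*84 = -21/2 ≈ -10.500)
1/(102*(33 + P) - 9987) = 1/(102*(33 - 21/2) - 9987) = 1/(102*(45/2) - 9987) = 1/(2295 - 9987) = 1/(-7692) = -1/7692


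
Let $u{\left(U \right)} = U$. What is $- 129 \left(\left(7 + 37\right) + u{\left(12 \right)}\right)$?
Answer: $-7224$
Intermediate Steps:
$- 129 \left(\left(7 + 37\right) + u{\left(12 \right)}\right) = - 129 \left(\left(7 + 37\right) + 12\right) = - 129 \left(44 + 12\right) = \left(-129\right) 56 = -7224$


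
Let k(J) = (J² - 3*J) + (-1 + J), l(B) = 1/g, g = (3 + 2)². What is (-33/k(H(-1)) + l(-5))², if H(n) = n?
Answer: 677329/2500 ≈ 270.93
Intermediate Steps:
g = 25 (g = 5² = 25)
l(B) = 1/25
k(J) = -1 + J² - 2*J
(-33/k(H(-1)) + l(-5))² = (-33/(-1 + (-1)² - 2*(-1)) + 1/25)² = (-33/(-1 + 1 + 2) + 1/25)² = (-33/2 + 1/25)² = (-823/50)² = 677329/2500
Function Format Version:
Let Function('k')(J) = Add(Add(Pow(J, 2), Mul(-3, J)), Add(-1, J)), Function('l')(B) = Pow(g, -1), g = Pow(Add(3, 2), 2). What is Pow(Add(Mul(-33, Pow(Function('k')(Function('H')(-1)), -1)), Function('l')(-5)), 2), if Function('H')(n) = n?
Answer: Rational(677329, 2500) ≈ 270.93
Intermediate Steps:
g = 25 (g = Pow(5, 2) = 25)
Function('l')(B) = Rational(1, 25) (Function('l')(B) = Pow(25, -1) = Rational(1, 25))
Function('k')(J) = Add(-1, Pow(J, 2), Mul(-2, J))
Pow(Add(Mul(-33, Pow(Function('k')(Function('H')(-1)), -1)), Function('l')(-5)), 2) = Pow(Add(Mul(-33, Pow(Add(-1, Pow(-1, 2), Mul(-2, -1)), -1)), Rational(1, 25)), 2) = Pow(Add(Mul(-33, Pow(Add(-1, 1, 2), -1)), Rational(1, 25)), 2) = Pow(Add(Mul(-33, Pow(2, -1)), Rational(1, 25)), 2) = Pow(Add(Mul(-33, Rational(1, 2)), Rational(1, 25)), 2) = Pow(Add(Rational(-33, 2), Rational(1, 25)), 2) = Pow(Rational(-823, 50), 2) = Rational(677329, 2500)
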